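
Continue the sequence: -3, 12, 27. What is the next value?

Differences: 12 - -3 = 15
This is an arithmetic sequence with common difference d = 15.
Next term = 27 + 15 = 42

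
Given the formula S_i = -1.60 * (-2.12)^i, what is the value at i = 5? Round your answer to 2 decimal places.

S_5 = -1.6 * (-2.12)^5 ≈ -1.6 * -42.8232 ≈ 68.52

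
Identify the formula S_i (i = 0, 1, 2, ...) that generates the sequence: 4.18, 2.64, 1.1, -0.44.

Check differences: 2.64 - 4.18 = -1.54
1.1 - 2.64 = -1.54
Common difference d = -1.54.
First term a = 4.18.
Formula: S_i = 4.18 - 1.54*i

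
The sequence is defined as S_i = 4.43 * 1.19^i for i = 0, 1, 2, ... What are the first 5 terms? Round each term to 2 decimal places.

This is a geometric sequence.
i=0: S_0 = 4.43 * 1.19^0 = 4.43
i=1: S_1 = 4.43 * 1.19^1 ≈ 5.27
i=2: S_2 = 4.43 * 1.19^2 ≈ 6.27
i=3: S_3 = 4.43 * 1.19^3 ≈ 7.47
i=4: S_4 = 4.43 * 1.19^4 ≈ 8.88
The first 5 terms are: [4.43, 5.27, 6.27, 7.47, 8.88]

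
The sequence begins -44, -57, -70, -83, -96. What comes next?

Differences: -57 - -44 = -13
This is an arithmetic sequence with common difference d = -13.
Next term = -96 + -13 = -109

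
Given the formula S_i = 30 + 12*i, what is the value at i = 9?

S_9 = 30 + 12*9 = 30 + 108 = 138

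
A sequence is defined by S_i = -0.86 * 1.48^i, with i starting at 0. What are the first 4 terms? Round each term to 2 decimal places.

This is a geometric sequence.
i=0: S_0 = -0.86 * 1.48^0 = -0.86
i=1: S_1 = -0.86 * 1.48^1 ≈ -1.27
i=2: S_2 = -0.86 * 1.48^2 ≈ -1.88
i=3: S_3 = -0.86 * 1.48^3 ≈ -2.79
The first 4 terms are: [-0.86, -1.27, -1.88, -2.79]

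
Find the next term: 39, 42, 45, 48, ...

Differences: 42 - 39 = 3
This is an arithmetic sequence with common difference d = 3.
Next term = 48 + 3 = 51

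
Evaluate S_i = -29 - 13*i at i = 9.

S_9 = -29 + -13*9 = -29 + -117 = -146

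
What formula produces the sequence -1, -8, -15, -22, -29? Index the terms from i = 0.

Check differences: -8 - -1 = -7
-15 - -8 = -7
Common difference d = -7.
First term a = -1.
Formula: S_i = -1 - 7*i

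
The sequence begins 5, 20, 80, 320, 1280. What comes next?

Ratios: 20 / 5 = 4.0
This is a geometric sequence with common ratio r = 4.
Next term = 1280 * 4 = 5120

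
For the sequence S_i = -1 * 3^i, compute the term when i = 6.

S_6 = -1 * 3^6 = -1 * 729 = -729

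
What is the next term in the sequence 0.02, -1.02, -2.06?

Differences: -1.02 - 0.02 = -1.04
This is an arithmetic sequence with common difference d = -1.04.
Next term = -2.06 + -1.04 = -3.1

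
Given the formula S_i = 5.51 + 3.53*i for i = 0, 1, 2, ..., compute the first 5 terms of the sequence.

This is an arithmetic sequence.
i=0: S_0 = 5.51 + 3.53*0 = 5.51
i=1: S_1 = 5.51 + 3.53*1 = 9.04
i=2: S_2 = 5.51 + 3.53*2 = 12.57
i=3: S_3 = 5.51 + 3.53*3 = 16.1
i=4: S_4 = 5.51 + 3.53*4 = 19.63
The first 5 terms are: [5.51, 9.04, 12.57, 16.1, 19.63]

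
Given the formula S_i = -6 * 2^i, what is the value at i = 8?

S_8 = -6 * 2^8 = -6 * 256 = -1536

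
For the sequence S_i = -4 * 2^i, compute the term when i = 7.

S_7 = -4 * 2^7 = -4 * 128 = -512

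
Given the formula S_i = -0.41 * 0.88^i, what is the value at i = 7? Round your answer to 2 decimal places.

S_7 = -0.41 * 0.88^7 ≈ -0.41 * 0.4087 ≈ -0.17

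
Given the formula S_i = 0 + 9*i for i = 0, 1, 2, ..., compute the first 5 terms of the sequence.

This is an arithmetic sequence.
i=0: S_0 = 0 + 9*0 = 0
i=1: S_1 = 0 + 9*1 = 9
i=2: S_2 = 0 + 9*2 = 18
i=3: S_3 = 0 + 9*3 = 27
i=4: S_4 = 0 + 9*4 = 36
The first 5 terms are: [0, 9, 18, 27, 36]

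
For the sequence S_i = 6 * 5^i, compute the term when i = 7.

S_7 = 6 * 5^7 = 6 * 78125 = 468750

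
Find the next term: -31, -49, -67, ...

Differences: -49 - -31 = -18
This is an arithmetic sequence with common difference d = -18.
Next term = -67 + -18 = -85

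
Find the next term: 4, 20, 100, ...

Ratios: 20 / 4 = 5.0
This is a geometric sequence with common ratio r = 5.
Next term = 100 * 5 = 500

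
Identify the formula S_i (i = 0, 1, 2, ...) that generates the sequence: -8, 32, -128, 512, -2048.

Check ratios: 32 / -8 = -4.0
Common ratio r = -4.
First term a = -8.
Formula: S_i = -8 * (-4)^i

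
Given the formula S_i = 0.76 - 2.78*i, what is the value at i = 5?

S_5 = 0.76 + -2.78*5 = 0.76 + -13.9 = -13.14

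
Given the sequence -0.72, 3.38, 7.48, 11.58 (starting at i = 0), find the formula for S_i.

Check differences: 3.38 - -0.72 = 4.1
7.48 - 3.38 = 4.1
Common difference d = 4.1.
First term a = -0.72.
Formula: S_i = -0.72 + 4.10*i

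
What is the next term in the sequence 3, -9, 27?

Ratios: -9 / 3 = -3.0
This is a geometric sequence with common ratio r = -3.
Next term = 27 * -3 = -81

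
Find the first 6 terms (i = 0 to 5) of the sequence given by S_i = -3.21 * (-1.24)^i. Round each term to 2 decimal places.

This is a geometric sequence.
i=0: S_0 = -3.21 * (-1.24)^0 = -3.21
i=1: S_1 = -3.21 * (-1.24)^1 ≈ 3.98
i=2: S_2 = -3.21 * (-1.24)^2 ≈ -4.94
i=3: S_3 = -3.21 * (-1.24)^3 ≈ 6.12
i=4: S_4 = -3.21 * (-1.24)^4 ≈ -7.59
i=5: S_5 = -3.21 * (-1.24)^5 ≈ 9.41
The first 6 terms are: [-3.21, 3.98, -4.94, 6.12, -7.59, 9.41]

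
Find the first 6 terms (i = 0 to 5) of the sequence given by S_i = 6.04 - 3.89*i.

This is an arithmetic sequence.
i=0: S_0 = 6.04 + -3.89*0 = 6.04
i=1: S_1 = 6.04 + -3.89*1 = 2.15
i=2: S_2 = 6.04 + -3.89*2 = -1.74
i=3: S_3 = 6.04 + -3.89*3 = -5.63
i=4: S_4 = 6.04 + -3.89*4 = -9.52
i=5: S_5 = 6.04 + -3.89*5 = -13.41
The first 6 terms are: [6.04, 2.15, -1.74, -5.63, -9.52, -13.41]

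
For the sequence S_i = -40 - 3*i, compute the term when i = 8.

S_8 = -40 + -3*8 = -40 + -24 = -64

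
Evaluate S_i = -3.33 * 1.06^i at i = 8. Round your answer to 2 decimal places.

S_8 = -3.33 * 1.06^8 ≈ -3.33 * 1.5938 ≈ -5.31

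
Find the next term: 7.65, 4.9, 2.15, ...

Differences: 4.9 - 7.65 = -2.75
This is an arithmetic sequence with common difference d = -2.75.
Next term = 2.15 + -2.75 = -0.6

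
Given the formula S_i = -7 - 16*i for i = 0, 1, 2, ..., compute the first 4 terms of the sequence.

This is an arithmetic sequence.
i=0: S_0 = -7 + -16*0 = -7
i=1: S_1 = -7 + -16*1 = -23
i=2: S_2 = -7 + -16*2 = -39
i=3: S_3 = -7 + -16*3 = -55
The first 4 terms are: [-7, -23, -39, -55]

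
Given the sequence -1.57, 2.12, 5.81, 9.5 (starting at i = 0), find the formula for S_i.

Check differences: 2.12 - -1.57 = 3.69
5.81 - 2.12 = 3.69
Common difference d = 3.69.
First term a = -1.57.
Formula: S_i = -1.57 + 3.69*i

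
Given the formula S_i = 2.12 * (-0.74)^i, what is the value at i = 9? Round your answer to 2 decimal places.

S_9 = 2.12 * (-0.74)^9 ≈ 2.12 * -0.0665 ≈ -0.14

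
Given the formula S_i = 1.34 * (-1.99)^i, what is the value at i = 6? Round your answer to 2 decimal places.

S_6 = 1.34 * (-1.99)^6 ≈ 1.34 * 62.1038 ≈ 83.22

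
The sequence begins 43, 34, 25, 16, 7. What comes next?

Differences: 34 - 43 = -9
This is an arithmetic sequence with common difference d = -9.
Next term = 7 + -9 = -2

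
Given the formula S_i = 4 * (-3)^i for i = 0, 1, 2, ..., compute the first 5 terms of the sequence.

This is a geometric sequence.
i=0: S_0 = 4 * (-3)^0 = 4
i=1: S_1 = 4 * (-3)^1 = -12
i=2: S_2 = 4 * (-3)^2 = 36
i=3: S_3 = 4 * (-3)^3 = -108
i=4: S_4 = 4 * (-3)^4 = 324
The first 5 terms are: [4, -12, 36, -108, 324]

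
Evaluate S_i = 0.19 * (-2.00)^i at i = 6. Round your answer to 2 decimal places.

S_6 = 0.19 * (-2.0)^6 = 0.19 * 64 = 12.16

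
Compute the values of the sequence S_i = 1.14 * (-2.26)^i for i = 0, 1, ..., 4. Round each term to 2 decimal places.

This is a geometric sequence.
i=0: S_0 = 1.14 * (-2.26)^0 = 1.14
i=1: S_1 = 1.14 * (-2.26)^1 ≈ -2.58
i=2: S_2 = 1.14 * (-2.26)^2 ≈ 5.82
i=3: S_3 = 1.14 * (-2.26)^3 ≈ -13.16
i=4: S_4 = 1.14 * (-2.26)^4 ≈ 29.74
The first 5 terms are: [1.14, -2.58, 5.82, -13.16, 29.74]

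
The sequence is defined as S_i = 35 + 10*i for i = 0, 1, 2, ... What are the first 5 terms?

This is an arithmetic sequence.
i=0: S_0 = 35 + 10*0 = 35
i=1: S_1 = 35 + 10*1 = 45
i=2: S_2 = 35 + 10*2 = 55
i=3: S_3 = 35 + 10*3 = 65
i=4: S_4 = 35 + 10*4 = 75
The first 5 terms are: [35, 45, 55, 65, 75]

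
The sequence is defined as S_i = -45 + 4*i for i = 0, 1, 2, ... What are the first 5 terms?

This is an arithmetic sequence.
i=0: S_0 = -45 + 4*0 = -45
i=1: S_1 = -45 + 4*1 = -41
i=2: S_2 = -45 + 4*2 = -37
i=3: S_3 = -45 + 4*3 = -33
i=4: S_4 = -45 + 4*4 = -29
The first 5 terms are: [-45, -41, -37, -33, -29]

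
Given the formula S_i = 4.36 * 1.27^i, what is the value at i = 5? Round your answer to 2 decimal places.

S_5 = 4.36 * 1.27^5 ≈ 4.36 * 3.3038 ≈ 14.4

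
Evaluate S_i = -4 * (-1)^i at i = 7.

S_7 = -4 * (-1)^7 = -4 * -1 = 4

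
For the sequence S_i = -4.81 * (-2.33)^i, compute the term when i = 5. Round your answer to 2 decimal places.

S_5 = -4.81 * (-2.33)^5 ≈ -4.81 * -68.672 ≈ 330.31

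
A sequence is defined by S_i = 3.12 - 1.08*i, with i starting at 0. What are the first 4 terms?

This is an arithmetic sequence.
i=0: S_0 = 3.12 + -1.08*0 = 3.12
i=1: S_1 = 3.12 + -1.08*1 = 2.04
i=2: S_2 = 3.12 + -1.08*2 = 0.96
i=3: S_3 = 3.12 + -1.08*3 = -0.12
The first 4 terms are: [3.12, 2.04, 0.96, -0.12]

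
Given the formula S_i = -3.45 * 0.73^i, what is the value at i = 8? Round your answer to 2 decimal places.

S_8 = -3.45 * 0.73^8 ≈ -3.45 * 0.0806 ≈ -0.28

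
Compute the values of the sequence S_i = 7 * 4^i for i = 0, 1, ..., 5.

This is a geometric sequence.
i=0: S_0 = 7 * 4^0 = 7
i=1: S_1 = 7 * 4^1 = 28
i=2: S_2 = 7 * 4^2 = 112
i=3: S_3 = 7 * 4^3 = 448
i=4: S_4 = 7 * 4^4 = 1792
i=5: S_5 = 7 * 4^5 = 7168
The first 6 terms are: [7, 28, 112, 448, 1792, 7168]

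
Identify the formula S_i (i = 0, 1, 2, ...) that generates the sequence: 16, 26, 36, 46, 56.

Check differences: 26 - 16 = 10
36 - 26 = 10
Common difference d = 10.
First term a = 16.
Formula: S_i = 16 + 10*i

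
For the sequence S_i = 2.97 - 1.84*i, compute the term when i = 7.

S_7 = 2.97 + -1.84*7 = 2.97 + -12.88 = -9.91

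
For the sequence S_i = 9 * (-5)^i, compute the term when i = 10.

S_10 = 9 * (-5)^10 = 9 * 9765625 = 87890625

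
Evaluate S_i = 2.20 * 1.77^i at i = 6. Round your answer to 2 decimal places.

S_6 = 2.2 * 1.77^6 ≈ 2.2 * 30.7496 ≈ 67.65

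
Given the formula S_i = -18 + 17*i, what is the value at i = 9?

S_9 = -18 + 17*9 = -18 + 153 = 135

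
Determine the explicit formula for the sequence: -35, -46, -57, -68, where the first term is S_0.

Check differences: -46 - -35 = -11
-57 - -46 = -11
Common difference d = -11.
First term a = -35.
Formula: S_i = -35 - 11*i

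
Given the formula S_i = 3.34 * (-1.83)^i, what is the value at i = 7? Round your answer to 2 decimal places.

S_7 = 3.34 * (-1.83)^7 ≈ 3.34 * -68.7318 ≈ -229.56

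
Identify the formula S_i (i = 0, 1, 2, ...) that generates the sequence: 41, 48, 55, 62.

Check differences: 48 - 41 = 7
55 - 48 = 7
Common difference d = 7.
First term a = 41.
Formula: S_i = 41 + 7*i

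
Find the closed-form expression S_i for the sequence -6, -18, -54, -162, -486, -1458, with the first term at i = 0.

Check ratios: -18 / -6 = 3.0
Common ratio r = 3.
First term a = -6.
Formula: S_i = -6 * 3^i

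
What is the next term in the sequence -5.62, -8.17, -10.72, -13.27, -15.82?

Differences: -8.17 - -5.62 = -2.55
This is an arithmetic sequence with common difference d = -2.55.
Next term = -15.82 + -2.55 = -18.37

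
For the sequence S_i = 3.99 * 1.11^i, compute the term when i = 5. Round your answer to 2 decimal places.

S_5 = 3.99 * 1.11^5 ≈ 3.99 * 1.6851 ≈ 6.72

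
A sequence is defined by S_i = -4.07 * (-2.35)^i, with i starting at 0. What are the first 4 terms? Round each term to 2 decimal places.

This is a geometric sequence.
i=0: S_0 = -4.07 * (-2.35)^0 = -4.07
i=1: S_1 = -4.07 * (-2.35)^1 ≈ 9.56
i=2: S_2 = -4.07 * (-2.35)^2 ≈ -22.48
i=3: S_3 = -4.07 * (-2.35)^3 ≈ 52.82
The first 4 terms are: [-4.07, 9.56, -22.48, 52.82]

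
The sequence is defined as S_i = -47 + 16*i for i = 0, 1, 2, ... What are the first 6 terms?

This is an arithmetic sequence.
i=0: S_0 = -47 + 16*0 = -47
i=1: S_1 = -47 + 16*1 = -31
i=2: S_2 = -47 + 16*2 = -15
i=3: S_3 = -47 + 16*3 = 1
i=4: S_4 = -47 + 16*4 = 17
i=5: S_5 = -47 + 16*5 = 33
The first 6 terms are: [-47, -31, -15, 1, 17, 33]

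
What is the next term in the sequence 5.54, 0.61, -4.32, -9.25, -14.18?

Differences: 0.61 - 5.54 = -4.93
This is an arithmetic sequence with common difference d = -4.93.
Next term = -14.18 + -4.93 = -19.11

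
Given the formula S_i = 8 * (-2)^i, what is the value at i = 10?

S_10 = 8 * (-2)^10 = 8 * 1024 = 8192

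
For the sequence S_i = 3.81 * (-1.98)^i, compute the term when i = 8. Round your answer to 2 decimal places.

S_8 = 3.81 * (-1.98)^8 ≈ 3.81 * 236.2226 ≈ 900.01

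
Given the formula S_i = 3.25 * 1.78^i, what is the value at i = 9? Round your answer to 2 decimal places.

S_9 = 3.25 * 1.78^9 ≈ 3.25 * 179.3825 ≈ 582.99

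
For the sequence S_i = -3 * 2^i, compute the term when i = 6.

S_6 = -3 * 2^6 = -3 * 64 = -192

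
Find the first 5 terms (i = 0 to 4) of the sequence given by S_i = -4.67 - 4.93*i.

This is an arithmetic sequence.
i=0: S_0 = -4.67 + -4.93*0 = -4.67
i=1: S_1 = -4.67 + -4.93*1 = -9.6
i=2: S_2 = -4.67 + -4.93*2 = -14.53
i=3: S_3 = -4.67 + -4.93*3 = -19.46
i=4: S_4 = -4.67 + -4.93*4 = -24.39
The first 5 terms are: [-4.67, -9.6, -14.53, -19.46, -24.39]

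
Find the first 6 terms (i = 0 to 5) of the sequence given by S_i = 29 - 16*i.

This is an arithmetic sequence.
i=0: S_0 = 29 + -16*0 = 29
i=1: S_1 = 29 + -16*1 = 13
i=2: S_2 = 29 + -16*2 = -3
i=3: S_3 = 29 + -16*3 = -19
i=4: S_4 = 29 + -16*4 = -35
i=5: S_5 = 29 + -16*5 = -51
The first 6 terms are: [29, 13, -3, -19, -35, -51]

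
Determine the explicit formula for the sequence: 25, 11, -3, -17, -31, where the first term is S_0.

Check differences: 11 - 25 = -14
-3 - 11 = -14
Common difference d = -14.
First term a = 25.
Formula: S_i = 25 - 14*i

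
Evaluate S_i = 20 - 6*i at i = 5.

S_5 = 20 + -6*5 = 20 + -30 = -10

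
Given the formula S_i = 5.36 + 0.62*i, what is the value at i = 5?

S_5 = 5.36 + 0.62*5 = 5.36 + 3.1 = 8.46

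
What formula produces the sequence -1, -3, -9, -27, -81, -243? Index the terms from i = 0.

Check ratios: -3 / -1 = 3.0
Common ratio r = 3.
First term a = -1.
Formula: S_i = -1 * 3^i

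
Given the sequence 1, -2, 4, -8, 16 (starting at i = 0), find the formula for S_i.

Check ratios: -2 / 1 = -2.0
Common ratio r = -2.
First term a = 1.
Formula: S_i = 1 * (-2)^i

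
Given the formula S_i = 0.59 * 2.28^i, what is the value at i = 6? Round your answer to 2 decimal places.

S_6 = 0.59 * 2.28^6 ≈ 0.59 * 140.4782 ≈ 82.88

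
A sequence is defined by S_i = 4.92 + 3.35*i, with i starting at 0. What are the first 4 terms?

This is an arithmetic sequence.
i=0: S_0 = 4.92 + 3.35*0 = 4.92
i=1: S_1 = 4.92 + 3.35*1 = 8.27
i=2: S_2 = 4.92 + 3.35*2 = 11.62
i=3: S_3 = 4.92 + 3.35*3 = 14.97
The first 4 terms are: [4.92, 8.27, 11.62, 14.97]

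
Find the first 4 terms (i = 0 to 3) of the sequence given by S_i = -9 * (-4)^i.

This is a geometric sequence.
i=0: S_0 = -9 * (-4)^0 = -9
i=1: S_1 = -9 * (-4)^1 = 36
i=2: S_2 = -9 * (-4)^2 = -144
i=3: S_3 = -9 * (-4)^3 = 576
The first 4 terms are: [-9, 36, -144, 576]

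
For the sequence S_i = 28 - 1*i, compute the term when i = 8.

S_8 = 28 + -1*8 = 28 + -8 = 20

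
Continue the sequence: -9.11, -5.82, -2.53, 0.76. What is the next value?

Differences: -5.82 - -9.11 = 3.29
This is an arithmetic sequence with common difference d = 3.29.
Next term = 0.76 + 3.29 = 4.05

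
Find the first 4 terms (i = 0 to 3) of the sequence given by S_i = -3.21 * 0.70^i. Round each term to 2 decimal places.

This is a geometric sequence.
i=0: S_0 = -3.21 * 0.7^0 = -3.21
i=1: S_1 = -3.21 * 0.7^1 ≈ -2.25
i=2: S_2 = -3.21 * 0.7^2 ≈ -1.57
i=3: S_3 = -3.21 * 0.7^3 ≈ -1.1
The first 4 terms are: [-3.21, -2.25, -1.57, -1.1]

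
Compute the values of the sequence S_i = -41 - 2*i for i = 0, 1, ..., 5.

This is an arithmetic sequence.
i=0: S_0 = -41 + -2*0 = -41
i=1: S_1 = -41 + -2*1 = -43
i=2: S_2 = -41 + -2*2 = -45
i=3: S_3 = -41 + -2*3 = -47
i=4: S_4 = -41 + -2*4 = -49
i=5: S_5 = -41 + -2*5 = -51
The first 6 terms are: [-41, -43, -45, -47, -49, -51]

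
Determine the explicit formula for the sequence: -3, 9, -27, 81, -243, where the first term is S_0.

Check ratios: 9 / -3 = -3.0
Common ratio r = -3.
First term a = -3.
Formula: S_i = -3 * (-3)^i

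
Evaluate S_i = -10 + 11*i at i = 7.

S_7 = -10 + 11*7 = -10 + 77 = 67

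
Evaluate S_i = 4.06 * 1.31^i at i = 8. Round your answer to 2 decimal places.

S_8 = 4.06 * 1.31^8 ≈ 4.06 * 8.673 ≈ 35.21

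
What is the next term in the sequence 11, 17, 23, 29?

Differences: 17 - 11 = 6
This is an arithmetic sequence with common difference d = 6.
Next term = 29 + 6 = 35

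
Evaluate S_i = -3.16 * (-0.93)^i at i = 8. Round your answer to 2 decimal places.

S_8 = -3.16 * (-0.93)^8 ≈ -3.16 * 0.5596 ≈ -1.77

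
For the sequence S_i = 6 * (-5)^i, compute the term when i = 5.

S_5 = 6 * (-5)^5 = 6 * -3125 = -18750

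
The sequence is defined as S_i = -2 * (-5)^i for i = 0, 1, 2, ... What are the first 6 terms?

This is a geometric sequence.
i=0: S_0 = -2 * (-5)^0 = -2
i=1: S_1 = -2 * (-5)^1 = 10
i=2: S_2 = -2 * (-5)^2 = -50
i=3: S_3 = -2 * (-5)^3 = 250
i=4: S_4 = -2 * (-5)^4 = -1250
i=5: S_5 = -2 * (-5)^5 = 6250
The first 6 terms are: [-2, 10, -50, 250, -1250, 6250]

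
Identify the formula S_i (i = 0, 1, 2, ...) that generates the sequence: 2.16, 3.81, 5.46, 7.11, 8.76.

Check differences: 3.81 - 2.16 = 1.65
5.46 - 3.81 = 1.65
Common difference d = 1.65.
First term a = 2.16.
Formula: S_i = 2.16 + 1.65*i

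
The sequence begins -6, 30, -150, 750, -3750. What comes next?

Ratios: 30 / -6 = -5.0
This is a geometric sequence with common ratio r = -5.
Next term = -3750 * -5 = 18750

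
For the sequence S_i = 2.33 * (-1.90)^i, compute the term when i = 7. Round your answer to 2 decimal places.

S_7 = 2.33 * (-1.9)^7 ≈ 2.33 * -89.3872 ≈ -208.27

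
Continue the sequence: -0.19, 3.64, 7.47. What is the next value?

Differences: 3.64 - -0.19 = 3.83
This is an arithmetic sequence with common difference d = 3.83.
Next term = 7.47 + 3.83 = 11.3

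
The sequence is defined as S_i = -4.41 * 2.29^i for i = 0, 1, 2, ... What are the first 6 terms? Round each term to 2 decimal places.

This is a geometric sequence.
i=0: S_0 = -4.41 * 2.29^0 = -4.41
i=1: S_1 = -4.41 * 2.29^1 ≈ -10.1
i=2: S_2 = -4.41 * 2.29^2 ≈ -23.13
i=3: S_3 = -4.41 * 2.29^3 ≈ -52.96
i=4: S_4 = -4.41 * 2.29^4 ≈ -121.28
i=5: S_5 = -4.41 * 2.29^5 ≈ -277.73
The first 6 terms are: [-4.41, -10.1, -23.13, -52.96, -121.28, -277.73]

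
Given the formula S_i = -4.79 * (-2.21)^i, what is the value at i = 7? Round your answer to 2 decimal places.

S_7 = -4.79 * (-2.21)^7 ≈ -4.79 * -257.4814 ≈ 1233.34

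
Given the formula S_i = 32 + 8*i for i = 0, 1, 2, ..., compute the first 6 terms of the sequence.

This is an arithmetic sequence.
i=0: S_0 = 32 + 8*0 = 32
i=1: S_1 = 32 + 8*1 = 40
i=2: S_2 = 32 + 8*2 = 48
i=3: S_3 = 32 + 8*3 = 56
i=4: S_4 = 32 + 8*4 = 64
i=5: S_5 = 32 + 8*5 = 72
The first 6 terms are: [32, 40, 48, 56, 64, 72]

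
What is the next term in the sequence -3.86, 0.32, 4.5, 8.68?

Differences: 0.32 - -3.86 = 4.18
This is an arithmetic sequence with common difference d = 4.18.
Next term = 8.68 + 4.18 = 12.86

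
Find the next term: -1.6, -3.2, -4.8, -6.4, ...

Differences: -3.2 - -1.6 = -1.6
This is an arithmetic sequence with common difference d = -1.6.
Next term = -6.4 + -1.6 = -8.0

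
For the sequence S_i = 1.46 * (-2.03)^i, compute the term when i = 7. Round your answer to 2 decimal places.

S_7 = 1.46 * (-2.03)^7 ≈ 1.46 * -142.0601 ≈ -207.41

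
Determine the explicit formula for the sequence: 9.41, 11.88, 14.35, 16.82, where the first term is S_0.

Check differences: 11.88 - 9.41 = 2.47
14.35 - 11.88 = 2.47
Common difference d = 2.47.
First term a = 9.41.
Formula: S_i = 9.41 + 2.47*i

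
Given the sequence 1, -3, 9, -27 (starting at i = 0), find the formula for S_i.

Check ratios: -3 / 1 = -3.0
Common ratio r = -3.
First term a = 1.
Formula: S_i = 1 * (-3)^i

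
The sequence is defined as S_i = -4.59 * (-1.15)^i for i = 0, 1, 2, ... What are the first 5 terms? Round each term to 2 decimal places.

This is a geometric sequence.
i=0: S_0 = -4.59 * (-1.15)^0 = -4.59
i=1: S_1 = -4.59 * (-1.15)^1 ≈ 5.28
i=2: S_2 = -4.59 * (-1.15)^2 ≈ -6.07
i=3: S_3 = -4.59 * (-1.15)^3 ≈ 6.98
i=4: S_4 = -4.59 * (-1.15)^4 ≈ -8.03
The first 5 terms are: [-4.59, 5.28, -6.07, 6.98, -8.03]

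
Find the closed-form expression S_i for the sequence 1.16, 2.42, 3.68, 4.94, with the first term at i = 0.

Check differences: 2.42 - 1.16 = 1.26
3.68 - 2.42 = 1.26
Common difference d = 1.26.
First term a = 1.16.
Formula: S_i = 1.16 + 1.26*i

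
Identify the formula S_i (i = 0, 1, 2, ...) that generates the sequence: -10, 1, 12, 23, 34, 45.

Check differences: 1 - -10 = 11
12 - 1 = 11
Common difference d = 11.
First term a = -10.
Formula: S_i = -10 + 11*i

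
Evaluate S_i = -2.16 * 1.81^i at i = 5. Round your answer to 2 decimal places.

S_5 = -2.16 * 1.81^5 ≈ -2.16 * 19.4264 ≈ -41.96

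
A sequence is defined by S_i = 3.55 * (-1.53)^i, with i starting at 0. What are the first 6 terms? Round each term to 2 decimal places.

This is a geometric sequence.
i=0: S_0 = 3.55 * (-1.53)^0 = 3.55
i=1: S_1 = 3.55 * (-1.53)^1 ≈ -5.43
i=2: S_2 = 3.55 * (-1.53)^2 ≈ 8.31
i=3: S_3 = 3.55 * (-1.53)^3 ≈ -12.71
i=4: S_4 = 3.55 * (-1.53)^4 ≈ 19.45
i=5: S_5 = 3.55 * (-1.53)^5 ≈ -29.76
The first 6 terms are: [3.55, -5.43, 8.31, -12.71, 19.45, -29.76]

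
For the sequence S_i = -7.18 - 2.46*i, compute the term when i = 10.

S_10 = -7.18 + -2.46*10 = -7.18 + -24.6 = -31.78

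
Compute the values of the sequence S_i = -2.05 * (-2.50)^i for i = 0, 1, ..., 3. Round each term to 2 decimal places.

This is a geometric sequence.
i=0: S_0 = -2.05 * (-2.5)^0 = -2.05
i=1: S_1 = -2.05 * (-2.5)^1 ≈ 5.13
i=2: S_2 = -2.05 * (-2.5)^2 ≈ -12.81
i=3: S_3 = -2.05 * (-2.5)^3 ≈ 32.03
The first 4 terms are: [-2.05, 5.13, -12.81, 32.03]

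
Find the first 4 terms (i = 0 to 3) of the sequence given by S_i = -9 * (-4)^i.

This is a geometric sequence.
i=0: S_0 = -9 * (-4)^0 = -9
i=1: S_1 = -9 * (-4)^1 = 36
i=2: S_2 = -9 * (-4)^2 = -144
i=3: S_3 = -9 * (-4)^3 = 576
The first 4 terms are: [-9, 36, -144, 576]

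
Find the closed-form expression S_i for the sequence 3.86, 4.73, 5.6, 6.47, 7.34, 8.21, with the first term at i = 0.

Check differences: 4.73 - 3.86 = 0.87
5.6 - 4.73 = 0.87
Common difference d = 0.87.
First term a = 3.86.
Formula: S_i = 3.86 + 0.87*i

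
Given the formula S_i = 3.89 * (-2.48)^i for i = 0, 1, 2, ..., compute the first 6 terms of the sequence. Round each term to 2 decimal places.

This is a geometric sequence.
i=0: S_0 = 3.89 * (-2.48)^0 = 3.89
i=1: S_1 = 3.89 * (-2.48)^1 ≈ -9.65
i=2: S_2 = 3.89 * (-2.48)^2 ≈ 23.93
i=3: S_3 = 3.89 * (-2.48)^3 ≈ -59.33
i=4: S_4 = 3.89 * (-2.48)^4 ≈ 147.15
i=5: S_5 = 3.89 * (-2.48)^5 ≈ -364.93
The first 6 terms are: [3.89, -9.65, 23.93, -59.33, 147.15, -364.93]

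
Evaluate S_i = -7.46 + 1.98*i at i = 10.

S_10 = -7.46 + 1.98*10 = -7.46 + 19.8 = 12.34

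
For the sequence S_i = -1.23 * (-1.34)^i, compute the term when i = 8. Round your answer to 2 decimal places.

S_8 = -1.23 * (-1.34)^8 ≈ -1.23 * 10.3953 ≈ -12.79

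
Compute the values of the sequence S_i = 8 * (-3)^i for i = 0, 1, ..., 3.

This is a geometric sequence.
i=0: S_0 = 8 * (-3)^0 = 8
i=1: S_1 = 8 * (-3)^1 = -24
i=2: S_2 = 8 * (-3)^2 = 72
i=3: S_3 = 8 * (-3)^3 = -216
The first 4 terms are: [8, -24, 72, -216]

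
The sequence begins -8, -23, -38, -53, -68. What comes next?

Differences: -23 - -8 = -15
This is an arithmetic sequence with common difference d = -15.
Next term = -68 + -15 = -83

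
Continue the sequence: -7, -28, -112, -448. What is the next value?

Ratios: -28 / -7 = 4.0
This is a geometric sequence with common ratio r = 4.
Next term = -448 * 4 = -1792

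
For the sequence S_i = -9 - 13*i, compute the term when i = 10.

S_10 = -9 + -13*10 = -9 + -130 = -139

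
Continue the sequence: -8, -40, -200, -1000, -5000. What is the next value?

Ratios: -40 / -8 = 5.0
This is a geometric sequence with common ratio r = 5.
Next term = -5000 * 5 = -25000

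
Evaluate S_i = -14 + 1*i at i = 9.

S_9 = -14 + 1*9 = -14 + 9 = -5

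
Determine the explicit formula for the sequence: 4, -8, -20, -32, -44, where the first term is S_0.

Check differences: -8 - 4 = -12
-20 - -8 = -12
Common difference d = -12.
First term a = 4.
Formula: S_i = 4 - 12*i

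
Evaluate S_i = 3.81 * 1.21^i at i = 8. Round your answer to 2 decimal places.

S_8 = 3.81 * 1.21^8 ≈ 3.81 * 4.595 ≈ 17.51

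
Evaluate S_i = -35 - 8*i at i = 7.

S_7 = -35 + -8*7 = -35 + -56 = -91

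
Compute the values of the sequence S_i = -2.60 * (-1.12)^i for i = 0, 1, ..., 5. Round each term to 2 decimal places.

This is a geometric sequence.
i=0: S_0 = -2.6 * (-1.12)^0 = -2.6
i=1: S_1 = -2.6 * (-1.12)^1 ≈ 2.91
i=2: S_2 = -2.6 * (-1.12)^2 ≈ -3.26
i=3: S_3 = -2.6 * (-1.12)^3 ≈ 3.65
i=4: S_4 = -2.6 * (-1.12)^4 ≈ -4.09
i=5: S_5 = -2.6 * (-1.12)^5 ≈ 4.58
The first 6 terms are: [-2.6, 2.91, -3.26, 3.65, -4.09, 4.58]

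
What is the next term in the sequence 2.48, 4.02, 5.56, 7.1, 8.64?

Differences: 4.02 - 2.48 = 1.54
This is an arithmetic sequence with common difference d = 1.54.
Next term = 8.64 + 1.54 = 10.18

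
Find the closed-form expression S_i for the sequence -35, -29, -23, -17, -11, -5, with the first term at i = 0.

Check differences: -29 - -35 = 6
-23 - -29 = 6
Common difference d = 6.
First term a = -35.
Formula: S_i = -35 + 6*i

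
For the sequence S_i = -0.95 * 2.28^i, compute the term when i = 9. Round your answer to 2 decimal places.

S_9 = -0.95 * 2.28^9 ≈ -0.95 * 1664.9976 ≈ -1581.75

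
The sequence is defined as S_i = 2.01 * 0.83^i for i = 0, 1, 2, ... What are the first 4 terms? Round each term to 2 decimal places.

This is a geometric sequence.
i=0: S_0 = 2.01 * 0.83^0 = 2.01
i=1: S_1 = 2.01 * 0.83^1 ≈ 1.67
i=2: S_2 = 2.01 * 0.83^2 ≈ 1.38
i=3: S_3 = 2.01 * 0.83^3 ≈ 1.15
The first 4 terms are: [2.01, 1.67, 1.38, 1.15]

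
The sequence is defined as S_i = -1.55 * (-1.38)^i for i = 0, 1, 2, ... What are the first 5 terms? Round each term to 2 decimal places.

This is a geometric sequence.
i=0: S_0 = -1.55 * (-1.38)^0 = -1.55
i=1: S_1 = -1.55 * (-1.38)^1 ≈ 2.14
i=2: S_2 = -1.55 * (-1.38)^2 ≈ -2.95
i=3: S_3 = -1.55 * (-1.38)^3 ≈ 4.07
i=4: S_4 = -1.55 * (-1.38)^4 ≈ -5.62
The first 5 terms are: [-1.55, 2.14, -2.95, 4.07, -5.62]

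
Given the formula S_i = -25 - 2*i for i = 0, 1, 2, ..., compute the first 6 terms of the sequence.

This is an arithmetic sequence.
i=0: S_0 = -25 + -2*0 = -25
i=1: S_1 = -25 + -2*1 = -27
i=2: S_2 = -25 + -2*2 = -29
i=3: S_3 = -25 + -2*3 = -31
i=4: S_4 = -25 + -2*4 = -33
i=5: S_5 = -25 + -2*5 = -35
The first 6 terms are: [-25, -27, -29, -31, -33, -35]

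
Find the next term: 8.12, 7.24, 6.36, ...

Differences: 7.24 - 8.12 = -0.88
This is an arithmetic sequence with common difference d = -0.88.
Next term = 6.36 + -0.88 = 5.48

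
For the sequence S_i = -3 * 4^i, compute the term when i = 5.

S_5 = -3 * 4^5 = -3 * 1024 = -3072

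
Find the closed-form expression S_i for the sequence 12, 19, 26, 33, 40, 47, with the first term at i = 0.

Check differences: 19 - 12 = 7
26 - 19 = 7
Common difference d = 7.
First term a = 12.
Formula: S_i = 12 + 7*i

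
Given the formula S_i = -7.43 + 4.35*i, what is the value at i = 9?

S_9 = -7.43 + 4.35*9 = -7.43 + 39.15 = 31.72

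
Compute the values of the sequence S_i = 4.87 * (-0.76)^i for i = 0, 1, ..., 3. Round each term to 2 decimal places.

This is a geometric sequence.
i=0: S_0 = 4.87 * (-0.76)^0 = 4.87
i=1: S_1 = 4.87 * (-0.76)^1 ≈ -3.7
i=2: S_2 = 4.87 * (-0.76)^2 ≈ 2.81
i=3: S_3 = 4.87 * (-0.76)^3 ≈ -2.14
The first 4 terms are: [4.87, -3.7, 2.81, -2.14]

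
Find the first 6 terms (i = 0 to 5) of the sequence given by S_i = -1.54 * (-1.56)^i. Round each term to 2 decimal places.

This is a geometric sequence.
i=0: S_0 = -1.54 * (-1.56)^0 = -1.54
i=1: S_1 = -1.54 * (-1.56)^1 ≈ 2.4
i=2: S_2 = -1.54 * (-1.56)^2 ≈ -3.75
i=3: S_3 = -1.54 * (-1.56)^3 ≈ 5.85
i=4: S_4 = -1.54 * (-1.56)^4 ≈ -9.12
i=5: S_5 = -1.54 * (-1.56)^5 ≈ 14.23
The first 6 terms are: [-1.54, 2.4, -3.75, 5.85, -9.12, 14.23]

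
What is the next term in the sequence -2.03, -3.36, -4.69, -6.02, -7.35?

Differences: -3.36 - -2.03 = -1.33
This is an arithmetic sequence with common difference d = -1.33.
Next term = -7.35 + -1.33 = -8.68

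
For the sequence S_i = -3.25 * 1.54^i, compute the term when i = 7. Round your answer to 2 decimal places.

S_7 = -3.25 * 1.54^7 ≈ -3.25 * 20.5421 ≈ -66.76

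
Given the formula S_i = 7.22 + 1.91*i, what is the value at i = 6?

S_6 = 7.22 + 1.91*6 = 7.22 + 11.46 = 18.68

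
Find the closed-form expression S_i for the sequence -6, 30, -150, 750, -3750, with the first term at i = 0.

Check ratios: 30 / -6 = -5.0
Common ratio r = -5.
First term a = -6.
Formula: S_i = -6 * (-5)^i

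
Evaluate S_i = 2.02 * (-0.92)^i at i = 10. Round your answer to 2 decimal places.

S_10 = 2.02 * (-0.92)^10 ≈ 2.02 * 0.4344 ≈ 0.88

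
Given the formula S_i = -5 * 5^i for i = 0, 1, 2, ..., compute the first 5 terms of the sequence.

This is a geometric sequence.
i=0: S_0 = -5 * 5^0 = -5
i=1: S_1 = -5 * 5^1 = -25
i=2: S_2 = -5 * 5^2 = -125
i=3: S_3 = -5 * 5^3 = -625
i=4: S_4 = -5 * 5^4 = -3125
The first 5 terms are: [-5, -25, -125, -625, -3125]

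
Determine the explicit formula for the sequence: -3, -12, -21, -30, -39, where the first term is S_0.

Check differences: -12 - -3 = -9
-21 - -12 = -9
Common difference d = -9.
First term a = -3.
Formula: S_i = -3 - 9*i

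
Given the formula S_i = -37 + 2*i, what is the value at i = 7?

S_7 = -37 + 2*7 = -37 + 14 = -23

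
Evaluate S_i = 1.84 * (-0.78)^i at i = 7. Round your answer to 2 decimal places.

S_7 = 1.84 * (-0.78)^7 ≈ 1.84 * -0.1757 ≈ -0.32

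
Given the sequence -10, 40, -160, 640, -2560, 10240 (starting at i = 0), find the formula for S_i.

Check ratios: 40 / -10 = -4.0
Common ratio r = -4.
First term a = -10.
Formula: S_i = -10 * (-4)^i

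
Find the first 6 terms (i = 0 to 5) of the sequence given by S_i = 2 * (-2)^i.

This is a geometric sequence.
i=0: S_0 = 2 * (-2)^0 = 2
i=1: S_1 = 2 * (-2)^1 = -4
i=2: S_2 = 2 * (-2)^2 = 8
i=3: S_3 = 2 * (-2)^3 = -16
i=4: S_4 = 2 * (-2)^4 = 32
i=5: S_5 = 2 * (-2)^5 = -64
The first 6 terms are: [2, -4, 8, -16, 32, -64]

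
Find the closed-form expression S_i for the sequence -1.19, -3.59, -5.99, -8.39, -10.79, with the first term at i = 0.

Check differences: -3.59 - -1.19 = -2.4
-5.99 - -3.59 = -2.4
Common difference d = -2.4.
First term a = -1.19.
Formula: S_i = -1.19 - 2.40*i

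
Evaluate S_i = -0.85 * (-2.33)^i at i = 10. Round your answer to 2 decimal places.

S_10 = -0.85 * (-2.33)^10 ≈ -0.85 * 4715.8416 ≈ -4008.47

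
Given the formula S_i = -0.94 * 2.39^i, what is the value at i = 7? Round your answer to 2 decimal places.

S_7 = -0.94 * 2.39^7 ≈ -0.94 * 445.436 ≈ -418.71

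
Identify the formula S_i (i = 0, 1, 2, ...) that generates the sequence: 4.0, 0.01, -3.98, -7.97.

Check differences: 0.01 - 4.0 = -3.99
-3.98 - 0.01 = -3.99
Common difference d = -3.99.
First term a = 4.0.
Formula: S_i = 4.00 - 3.99*i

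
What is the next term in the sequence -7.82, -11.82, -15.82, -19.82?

Differences: -11.82 - -7.82 = -4.0
This is an arithmetic sequence with common difference d = -4.0.
Next term = -19.82 + -4.0 = -23.82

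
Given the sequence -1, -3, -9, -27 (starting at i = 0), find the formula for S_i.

Check ratios: -3 / -1 = 3.0
Common ratio r = 3.
First term a = -1.
Formula: S_i = -1 * 3^i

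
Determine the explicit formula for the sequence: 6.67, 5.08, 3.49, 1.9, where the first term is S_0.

Check differences: 5.08 - 6.67 = -1.59
3.49 - 5.08 = -1.59
Common difference d = -1.59.
First term a = 6.67.
Formula: S_i = 6.67 - 1.59*i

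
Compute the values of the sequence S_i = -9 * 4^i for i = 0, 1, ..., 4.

This is a geometric sequence.
i=0: S_0 = -9 * 4^0 = -9
i=1: S_1 = -9 * 4^1 = -36
i=2: S_2 = -9 * 4^2 = -144
i=3: S_3 = -9 * 4^3 = -576
i=4: S_4 = -9 * 4^4 = -2304
The first 5 terms are: [-9, -36, -144, -576, -2304]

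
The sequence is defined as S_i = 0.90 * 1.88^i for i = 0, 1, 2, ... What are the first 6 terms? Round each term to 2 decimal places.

This is a geometric sequence.
i=0: S_0 = 0.9 * 1.88^0 = 0.9
i=1: S_1 = 0.9 * 1.88^1 ≈ 1.69
i=2: S_2 = 0.9 * 1.88^2 ≈ 3.18
i=3: S_3 = 0.9 * 1.88^3 ≈ 5.98
i=4: S_4 = 0.9 * 1.88^4 ≈ 11.24
i=5: S_5 = 0.9 * 1.88^5 ≈ 21.14
The first 6 terms are: [0.9, 1.69, 3.18, 5.98, 11.24, 21.14]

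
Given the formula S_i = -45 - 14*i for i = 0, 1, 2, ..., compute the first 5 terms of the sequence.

This is an arithmetic sequence.
i=0: S_0 = -45 + -14*0 = -45
i=1: S_1 = -45 + -14*1 = -59
i=2: S_2 = -45 + -14*2 = -73
i=3: S_3 = -45 + -14*3 = -87
i=4: S_4 = -45 + -14*4 = -101
The first 5 terms are: [-45, -59, -73, -87, -101]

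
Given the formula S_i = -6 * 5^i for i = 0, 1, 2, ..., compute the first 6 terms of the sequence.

This is a geometric sequence.
i=0: S_0 = -6 * 5^0 = -6
i=1: S_1 = -6 * 5^1 = -30
i=2: S_2 = -6 * 5^2 = -150
i=3: S_3 = -6 * 5^3 = -750
i=4: S_4 = -6 * 5^4 = -3750
i=5: S_5 = -6 * 5^5 = -18750
The first 6 terms are: [-6, -30, -150, -750, -3750, -18750]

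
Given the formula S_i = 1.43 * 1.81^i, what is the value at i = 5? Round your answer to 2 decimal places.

S_5 = 1.43 * 1.81^5 ≈ 1.43 * 19.4264 ≈ 27.78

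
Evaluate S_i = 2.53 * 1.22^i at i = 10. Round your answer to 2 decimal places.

S_10 = 2.53 * 1.22^10 ≈ 2.53 * 7.3046 ≈ 18.48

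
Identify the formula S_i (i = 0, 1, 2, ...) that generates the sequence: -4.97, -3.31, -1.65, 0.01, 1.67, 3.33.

Check differences: -3.31 - -4.97 = 1.66
-1.65 - -3.31 = 1.66
Common difference d = 1.66.
First term a = -4.97.
Formula: S_i = -4.97 + 1.66*i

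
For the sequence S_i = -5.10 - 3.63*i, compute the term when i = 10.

S_10 = -5.1 + -3.63*10 = -5.1 + -36.3 = -41.4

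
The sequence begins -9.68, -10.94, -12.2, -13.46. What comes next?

Differences: -10.94 - -9.68 = -1.26
This is an arithmetic sequence with common difference d = -1.26.
Next term = -13.46 + -1.26 = -14.72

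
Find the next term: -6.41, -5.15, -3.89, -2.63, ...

Differences: -5.15 - -6.41 = 1.26
This is an arithmetic sequence with common difference d = 1.26.
Next term = -2.63 + 1.26 = -1.37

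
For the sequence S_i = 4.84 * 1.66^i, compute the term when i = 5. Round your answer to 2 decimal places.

S_5 = 4.84 * 1.66^5 ≈ 4.84 * 12.6049 ≈ 61.01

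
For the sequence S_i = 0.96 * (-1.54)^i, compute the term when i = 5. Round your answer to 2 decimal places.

S_5 = 0.96 * (-1.54)^5 ≈ 0.96 * -8.6617 ≈ -8.32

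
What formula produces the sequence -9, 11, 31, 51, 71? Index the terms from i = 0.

Check differences: 11 - -9 = 20
31 - 11 = 20
Common difference d = 20.
First term a = -9.
Formula: S_i = -9 + 20*i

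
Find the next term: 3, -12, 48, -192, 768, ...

Ratios: -12 / 3 = -4.0
This is a geometric sequence with common ratio r = -4.
Next term = 768 * -4 = -3072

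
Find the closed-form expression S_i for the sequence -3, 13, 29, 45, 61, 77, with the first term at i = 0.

Check differences: 13 - -3 = 16
29 - 13 = 16
Common difference d = 16.
First term a = -3.
Formula: S_i = -3 + 16*i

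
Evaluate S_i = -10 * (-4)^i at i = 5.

S_5 = -10 * (-4)^5 = -10 * -1024 = 10240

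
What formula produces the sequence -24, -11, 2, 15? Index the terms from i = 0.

Check differences: -11 - -24 = 13
2 - -11 = 13
Common difference d = 13.
First term a = -24.
Formula: S_i = -24 + 13*i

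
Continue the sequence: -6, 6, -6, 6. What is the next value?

Ratios: 6 / -6 = -1.0
This is a geometric sequence with common ratio r = -1.
Next term = 6 * -1 = -6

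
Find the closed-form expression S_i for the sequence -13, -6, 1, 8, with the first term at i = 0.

Check differences: -6 - -13 = 7
1 - -6 = 7
Common difference d = 7.
First term a = -13.
Formula: S_i = -13 + 7*i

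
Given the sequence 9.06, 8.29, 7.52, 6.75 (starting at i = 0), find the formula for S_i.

Check differences: 8.29 - 9.06 = -0.77
7.52 - 8.29 = -0.77
Common difference d = -0.77.
First term a = 9.06.
Formula: S_i = 9.06 - 0.77*i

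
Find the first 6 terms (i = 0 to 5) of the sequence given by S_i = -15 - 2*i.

This is an arithmetic sequence.
i=0: S_0 = -15 + -2*0 = -15
i=1: S_1 = -15 + -2*1 = -17
i=2: S_2 = -15 + -2*2 = -19
i=3: S_3 = -15 + -2*3 = -21
i=4: S_4 = -15 + -2*4 = -23
i=5: S_5 = -15 + -2*5 = -25
The first 6 terms are: [-15, -17, -19, -21, -23, -25]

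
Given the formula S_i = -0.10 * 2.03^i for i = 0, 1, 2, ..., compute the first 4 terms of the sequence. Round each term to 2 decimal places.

This is a geometric sequence.
i=0: S_0 = -0.1 * 2.03^0 = -0.1
i=1: S_1 = -0.1 * 2.03^1 ≈ -0.2
i=2: S_2 = -0.1 * 2.03^2 ≈ -0.41
i=3: S_3 = -0.1 * 2.03^3 ≈ -0.84
The first 4 terms are: [-0.1, -0.2, -0.41, -0.84]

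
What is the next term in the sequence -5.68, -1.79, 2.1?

Differences: -1.79 - -5.68 = 3.89
This is an arithmetic sequence with common difference d = 3.89.
Next term = 2.1 + 3.89 = 5.99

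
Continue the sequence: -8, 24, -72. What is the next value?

Ratios: 24 / -8 = -3.0
This is a geometric sequence with common ratio r = -3.
Next term = -72 * -3 = 216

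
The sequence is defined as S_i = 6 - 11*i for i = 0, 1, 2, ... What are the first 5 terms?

This is an arithmetic sequence.
i=0: S_0 = 6 + -11*0 = 6
i=1: S_1 = 6 + -11*1 = -5
i=2: S_2 = 6 + -11*2 = -16
i=3: S_3 = 6 + -11*3 = -27
i=4: S_4 = 6 + -11*4 = -38
The first 5 terms are: [6, -5, -16, -27, -38]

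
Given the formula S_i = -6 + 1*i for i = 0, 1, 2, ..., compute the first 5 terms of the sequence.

This is an arithmetic sequence.
i=0: S_0 = -6 + 1*0 = -6
i=1: S_1 = -6 + 1*1 = -5
i=2: S_2 = -6 + 1*2 = -4
i=3: S_3 = -6 + 1*3 = -3
i=4: S_4 = -6 + 1*4 = -2
The first 5 terms are: [-6, -5, -4, -3, -2]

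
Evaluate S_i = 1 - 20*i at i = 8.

S_8 = 1 + -20*8 = 1 + -160 = -159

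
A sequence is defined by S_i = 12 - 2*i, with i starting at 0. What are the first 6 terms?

This is an arithmetic sequence.
i=0: S_0 = 12 + -2*0 = 12
i=1: S_1 = 12 + -2*1 = 10
i=2: S_2 = 12 + -2*2 = 8
i=3: S_3 = 12 + -2*3 = 6
i=4: S_4 = 12 + -2*4 = 4
i=5: S_5 = 12 + -2*5 = 2
The first 6 terms are: [12, 10, 8, 6, 4, 2]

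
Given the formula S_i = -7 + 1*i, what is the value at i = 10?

S_10 = -7 + 1*10 = -7 + 10 = 3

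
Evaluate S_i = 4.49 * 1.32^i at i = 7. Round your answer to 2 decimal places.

S_7 = 4.49 * 1.32^7 ≈ 4.49 * 6.9826 ≈ 31.35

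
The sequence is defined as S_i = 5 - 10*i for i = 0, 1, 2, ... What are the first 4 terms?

This is an arithmetic sequence.
i=0: S_0 = 5 + -10*0 = 5
i=1: S_1 = 5 + -10*1 = -5
i=2: S_2 = 5 + -10*2 = -15
i=3: S_3 = 5 + -10*3 = -25
The first 4 terms are: [5, -5, -15, -25]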